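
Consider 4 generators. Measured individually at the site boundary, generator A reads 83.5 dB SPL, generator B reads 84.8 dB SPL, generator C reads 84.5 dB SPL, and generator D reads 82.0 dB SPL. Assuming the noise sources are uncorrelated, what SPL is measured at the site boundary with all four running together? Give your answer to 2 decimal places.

89.85 dB SPL

Uncorrelated sources add in intensity (power), not in dB.
L_total = 10·log₁₀(10^(83.5/10) + 10^(84.8/10) + 10^(84.5/10) + 10^(82.0/10)) = 10·log₁₀(966200000) = 89.85 dB SPL.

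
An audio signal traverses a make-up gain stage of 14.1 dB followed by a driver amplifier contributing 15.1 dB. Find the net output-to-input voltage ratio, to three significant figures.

28.8

Net gain = 14.1 + 15.1 = 29.2 dB.
Voltage ratio = 10^(29.2/20) = 28.8.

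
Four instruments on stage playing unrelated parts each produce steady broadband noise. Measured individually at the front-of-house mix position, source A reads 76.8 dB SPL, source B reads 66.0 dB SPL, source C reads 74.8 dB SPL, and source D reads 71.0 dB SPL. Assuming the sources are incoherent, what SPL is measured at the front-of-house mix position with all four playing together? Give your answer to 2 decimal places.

Uncorrelated sources add in intensity (power), not in dB.
L_total = 10·log₁₀(10^(76.8/10) + 10^(66.0/10) + 10^(74.8/10) + 10^(71.0/10)) = 10·log₁₀(94630000) = 79.76 dB SPL.

79.76 dB SPL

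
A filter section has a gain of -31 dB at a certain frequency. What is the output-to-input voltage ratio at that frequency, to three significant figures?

0.0282

Voltage ratio = 10^(dB/20).
10^(-31/20) = 10^(-1.550) = 0.0282.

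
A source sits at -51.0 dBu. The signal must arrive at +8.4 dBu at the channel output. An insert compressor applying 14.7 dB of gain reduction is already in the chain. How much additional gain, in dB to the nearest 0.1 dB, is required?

74.1 dB

The required make-up gain is the shortfall in the dB sum.
G = +8.4 − (-51.0) + 14.7 = 74.1 dB.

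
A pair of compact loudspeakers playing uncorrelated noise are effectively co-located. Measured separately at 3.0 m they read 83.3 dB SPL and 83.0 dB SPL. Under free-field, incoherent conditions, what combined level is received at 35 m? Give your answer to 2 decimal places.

Combined at 3.0 m: 10·log₁₀(10^(83.3/10)+10^(83.0/10)) = 86.163 dB SPL.
Then apply −20·log₁₀(35/3.0) = -21.339 dB → 64.82 dB SPL.

64.82 dB SPL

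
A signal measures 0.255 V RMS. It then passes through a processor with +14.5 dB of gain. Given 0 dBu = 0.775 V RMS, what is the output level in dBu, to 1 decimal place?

Input level: 20·log₁₀(0.255/0.775) = -9.66 dBu.
Output: -9.66 + 14.5 = +4.8 dBu.

+4.8 dBu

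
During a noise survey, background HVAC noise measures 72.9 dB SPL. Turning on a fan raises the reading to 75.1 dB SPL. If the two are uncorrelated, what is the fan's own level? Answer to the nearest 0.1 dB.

Remove the background by subtracting linear intensities:
L_src = 10·log₁₀(10^(75.1/10) − 10^(72.9/10)) = 10·log₁₀(12860000) = 71.1 dB SPL.

71.1 dB SPL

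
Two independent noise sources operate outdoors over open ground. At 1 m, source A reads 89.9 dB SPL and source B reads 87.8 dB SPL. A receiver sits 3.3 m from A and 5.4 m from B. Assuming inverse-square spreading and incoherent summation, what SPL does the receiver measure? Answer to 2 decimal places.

At the listener: L_A = 89.9 − 20·log₁₀(3.3) = 79.530 dB; L_B = 87.8 − 20·log₁₀(5.4) = 73.152 dB.
Combined: 10·log₁₀(10^(79.530/10)+10^(73.152/10)) = 80.43 dB SPL.

80.43 dB SPL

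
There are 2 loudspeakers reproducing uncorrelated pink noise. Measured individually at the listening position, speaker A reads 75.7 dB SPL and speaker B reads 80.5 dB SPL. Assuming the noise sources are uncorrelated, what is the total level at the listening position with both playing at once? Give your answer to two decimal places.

81.74 dB SPL

Uncorrelated sources add in intensity (power), not in dB.
L_total = 10·log₁₀(10^(75.7/10) + 10^(80.5/10)) = 10·log₁₀(149400000) = 81.74 dB SPL.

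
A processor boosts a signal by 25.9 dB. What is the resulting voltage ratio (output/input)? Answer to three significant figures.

Voltage ratio = 10^(dB/20).
10^(25.9/20) = 10^(1.295) = 19.7.

19.7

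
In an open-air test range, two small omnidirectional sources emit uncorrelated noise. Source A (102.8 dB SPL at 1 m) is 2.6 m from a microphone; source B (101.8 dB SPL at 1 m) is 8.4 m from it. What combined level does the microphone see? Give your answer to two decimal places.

At the listener: L_A = 102.8 − 20·log₁₀(2.6) = 94.501 dB; L_B = 101.8 − 20·log₁₀(8.4) = 83.314 dB.
Combined: 10·log₁₀(10^(94.501/10)+10^(83.314/10)) = 94.82 dB SPL.

94.82 dB SPL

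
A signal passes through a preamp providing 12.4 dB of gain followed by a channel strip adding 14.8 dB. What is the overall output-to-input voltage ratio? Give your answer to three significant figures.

Net gain = 12.4 + 14.8 = 27.2 dB.
Voltage ratio = 10^(27.2/20) = 22.9.

22.9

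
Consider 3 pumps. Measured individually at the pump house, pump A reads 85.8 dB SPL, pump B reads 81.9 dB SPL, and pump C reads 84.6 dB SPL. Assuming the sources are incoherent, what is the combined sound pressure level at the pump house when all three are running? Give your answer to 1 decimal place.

Incoherent sources sum as intensities:
L_total = 10·log₁₀(10^(85.8/10) + 10^(81.9/10) + 10^(84.6/10)) = 10·log₁₀(823500000) = 89.2 dB SPL.

89.2 dB SPL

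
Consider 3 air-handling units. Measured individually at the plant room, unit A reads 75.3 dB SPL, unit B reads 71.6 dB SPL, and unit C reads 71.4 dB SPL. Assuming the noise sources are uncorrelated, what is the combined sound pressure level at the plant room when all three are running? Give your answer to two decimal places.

77.93 dB SPL

Uncorrelated sources add in intensity (power), not in dB.
L_total = 10·log₁₀(10^(75.3/10) + 10^(71.6/10) + 10^(71.4/10)) = 10·log₁₀(62140000) = 77.93 dB SPL.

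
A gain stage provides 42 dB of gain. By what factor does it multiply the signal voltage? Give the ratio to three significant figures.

126

Voltage ratio = 10^(dB/20).
10^(42/20) = 10^(2.100) = 126.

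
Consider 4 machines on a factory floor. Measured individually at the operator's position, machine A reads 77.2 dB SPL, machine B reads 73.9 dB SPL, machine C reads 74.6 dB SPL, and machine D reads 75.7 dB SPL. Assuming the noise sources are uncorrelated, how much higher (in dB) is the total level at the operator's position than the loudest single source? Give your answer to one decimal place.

Uncorrelated sources add in intensity (power), not in dB.
L_total = 10·log₁₀(10^(77.2/10) + 10^(73.9/10) + 10^(74.6/10) + 10^(75.7/10)) = 81.55 dB SPL.
Excess over the loudest (77.2 dB): 81.55 − 77.2 = 4.4 dB.

4.4 dB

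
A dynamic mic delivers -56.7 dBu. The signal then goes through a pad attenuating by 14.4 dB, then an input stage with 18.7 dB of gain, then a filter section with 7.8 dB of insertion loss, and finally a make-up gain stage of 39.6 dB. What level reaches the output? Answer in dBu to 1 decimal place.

Cascaded gains and losses add directly in dB.
-56.7 − 14.4 + 18.7 − 7.8 + 39.6 = -20.6 dBu.

-20.6 dBu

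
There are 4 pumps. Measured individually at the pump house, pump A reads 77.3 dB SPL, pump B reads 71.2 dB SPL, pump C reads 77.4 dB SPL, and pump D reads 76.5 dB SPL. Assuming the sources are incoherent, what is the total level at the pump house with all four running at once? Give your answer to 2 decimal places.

Incoherent sources sum as intensities:
L_total = 10·log₁₀(10^(77.3/10) + 10^(71.2/10) + 10^(77.4/10) + 10^(76.5/10)) = 10·log₁₀(166500000) = 82.21 dB SPL.

82.21 dB SPL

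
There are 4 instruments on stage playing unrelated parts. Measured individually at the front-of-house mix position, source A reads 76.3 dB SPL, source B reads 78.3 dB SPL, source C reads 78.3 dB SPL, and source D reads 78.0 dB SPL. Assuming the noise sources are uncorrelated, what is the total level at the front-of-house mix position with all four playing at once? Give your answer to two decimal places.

Add the sources as powers (linear), then convert back to dB:
L_total = 10·log₁₀(10^(76.3/10) + 10^(78.3/10) + 10^(78.3/10) + 10^(78.0/10)) = 10·log₁₀(241000000) = 83.82 dB SPL.

83.82 dB SPL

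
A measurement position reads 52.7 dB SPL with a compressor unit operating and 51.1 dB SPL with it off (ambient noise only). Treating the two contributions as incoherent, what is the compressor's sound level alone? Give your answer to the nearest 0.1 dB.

47.6 dB SPL

Background correction is a power subtraction:
L_src = 10·log₁₀(10^(52.7/10) − 10^(51.1/10)) = 10·log₁₀(57380) = 47.6 dB SPL.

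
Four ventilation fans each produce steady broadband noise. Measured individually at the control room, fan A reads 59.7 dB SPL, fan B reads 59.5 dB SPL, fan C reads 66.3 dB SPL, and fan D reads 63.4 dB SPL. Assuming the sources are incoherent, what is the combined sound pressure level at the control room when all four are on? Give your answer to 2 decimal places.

69.18 dB SPL

Add the sources as powers (linear), then convert back to dB:
L_total = 10·log₁₀(10^(59.7/10) + 10^(59.5/10) + 10^(66.3/10) + 10^(63.4/10)) = 10·log₁₀(8278000) = 69.18 dB SPL.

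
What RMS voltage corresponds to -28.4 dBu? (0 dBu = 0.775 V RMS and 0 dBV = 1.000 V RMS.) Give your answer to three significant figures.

V = 0.775 V × 10^(-28.4/20).
= 0.775 × 0.03802 = 0.0295 V.

0.0295 V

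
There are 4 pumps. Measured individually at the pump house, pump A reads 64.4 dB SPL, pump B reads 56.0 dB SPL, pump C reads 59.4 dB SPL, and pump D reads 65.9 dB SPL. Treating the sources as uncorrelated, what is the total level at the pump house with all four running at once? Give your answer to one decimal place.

69.0 dB SPL

Add the sources as powers (linear), then convert back to dB:
L_total = 10·log₁₀(10^(64.4/10) + 10^(56.0/10) + 10^(59.4/10) + 10^(65.9/10)) = 10·log₁₀(7914000) = 69.0 dB SPL.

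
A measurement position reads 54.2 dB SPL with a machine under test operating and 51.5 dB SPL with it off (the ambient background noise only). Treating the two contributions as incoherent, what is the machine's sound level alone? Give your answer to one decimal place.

50.9 dB SPL

Background correction is a power subtraction:
L_src = 10·log₁₀(10^(54.2/10) − 10^(51.5/10)) = 10·log₁₀(121800) = 50.9 dB SPL.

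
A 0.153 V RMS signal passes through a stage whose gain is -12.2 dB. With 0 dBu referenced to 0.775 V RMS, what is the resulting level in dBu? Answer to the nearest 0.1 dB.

-26.3 dBu

Input level: 20·log₁₀(0.153/0.775) = -14.09 dBu.
Output: -14.09 − 12.2 = -26.3 dBu.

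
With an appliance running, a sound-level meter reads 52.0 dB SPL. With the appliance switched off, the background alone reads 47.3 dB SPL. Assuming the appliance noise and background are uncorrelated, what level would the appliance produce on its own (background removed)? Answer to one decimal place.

Subtract intensities: L_src = 10·log₁₀(10^(L_total/10) − 10^(L_bg/10)).
L_src = 10·log₁₀(10^(52.0/10) − 10^(47.3/10)) = 10·log₁₀(104800) = 50.2 dB SPL.

50.2 dB SPL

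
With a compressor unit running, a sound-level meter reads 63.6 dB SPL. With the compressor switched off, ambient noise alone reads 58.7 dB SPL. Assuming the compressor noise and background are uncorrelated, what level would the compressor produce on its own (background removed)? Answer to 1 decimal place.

61.9 dB SPL

Background correction is a power subtraction:
L_src = 10·log₁₀(10^(63.6/10) − 10^(58.7/10)) = 10·log₁₀(1550000) = 61.9 dB SPL.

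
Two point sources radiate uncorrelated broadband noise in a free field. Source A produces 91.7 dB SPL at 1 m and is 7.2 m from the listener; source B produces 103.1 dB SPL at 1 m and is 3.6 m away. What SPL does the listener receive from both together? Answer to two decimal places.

92.05 dB SPL

At the listener: L_A = 91.7 − 20·log₁₀(7.2) = 74.553 dB; L_B = 103.1 − 20·log₁₀(3.6) = 91.974 dB.
Combined: 10·log₁₀(10^(74.553/10)+10^(91.974/10)) = 92.05 dB SPL.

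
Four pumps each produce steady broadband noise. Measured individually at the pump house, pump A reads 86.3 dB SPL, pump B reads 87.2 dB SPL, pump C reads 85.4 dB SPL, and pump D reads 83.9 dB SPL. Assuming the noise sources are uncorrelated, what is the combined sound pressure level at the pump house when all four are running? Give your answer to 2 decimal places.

91.89 dB SPL

Uncorrelated sources add in intensity (power), not in dB.
L_total = 10·log₁₀(10^(86.3/10) + 10^(87.2/10) + 10^(85.4/10) + 10^(83.9/10)) = 10·log₁₀(1544000000) = 91.89 dB SPL.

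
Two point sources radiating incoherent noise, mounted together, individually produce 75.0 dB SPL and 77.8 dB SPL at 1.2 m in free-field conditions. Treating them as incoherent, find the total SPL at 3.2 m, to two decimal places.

Combined at 1.2 m: 10·log₁₀(10^(75.0/10)+10^(77.8/10)) = 79.632 dB SPL.
Then apply −20·log₁₀(3.2/1.2) = -8.519 dB → 71.11 dB SPL.

71.11 dB SPL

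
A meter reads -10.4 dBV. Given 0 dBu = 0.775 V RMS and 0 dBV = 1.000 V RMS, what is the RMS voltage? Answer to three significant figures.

0.302 V

V = 1.000 V × 10^(-10.4/20).
= 1.000 × 0.3020 = 0.302 V.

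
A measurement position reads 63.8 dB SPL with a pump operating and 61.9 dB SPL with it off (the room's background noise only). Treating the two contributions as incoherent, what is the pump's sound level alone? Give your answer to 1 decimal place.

59.3 dB SPL

Remove the background by subtracting linear intensities:
L_src = 10·log₁₀(10^(63.8/10) − 10^(61.9/10)) = 10·log₁₀(850000) = 59.3 dB SPL.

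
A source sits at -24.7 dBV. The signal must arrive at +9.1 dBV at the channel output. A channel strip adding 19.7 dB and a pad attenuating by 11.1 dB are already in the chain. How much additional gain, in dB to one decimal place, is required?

The required make-up gain is the shortfall in the dB sum.
G = +9.1 − (-24.7) − 19.7 + 11.1 = 25.2 dB.

25.2 dB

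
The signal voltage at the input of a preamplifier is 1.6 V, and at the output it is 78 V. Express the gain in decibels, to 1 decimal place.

Voltage is an amplitude quantity, so gain = 20·log₁₀(V_out/V_in).
20·log₁₀(78/1.6) = 20·log₁₀(48.75) = 33.8 dB.

33.8 dB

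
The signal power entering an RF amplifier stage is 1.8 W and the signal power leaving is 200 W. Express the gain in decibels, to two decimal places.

Power is a power quantity, so gain = 10·log₁₀(P_out/P_in).
10·log₁₀(200/1.8) = 10·log₁₀(111.1) = 20.46 dB.

20.46 dB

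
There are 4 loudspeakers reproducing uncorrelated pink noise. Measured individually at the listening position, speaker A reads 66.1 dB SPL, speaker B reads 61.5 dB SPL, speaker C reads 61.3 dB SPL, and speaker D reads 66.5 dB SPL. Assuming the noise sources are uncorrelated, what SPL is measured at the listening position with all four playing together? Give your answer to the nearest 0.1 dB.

Uncorrelated sources add in intensity (power), not in dB.
L_total = 10·log₁₀(10^(66.1/10) + 10^(61.5/10) + 10^(61.3/10) + 10^(66.5/10)) = 10·log₁₀(11300000) = 70.5 dB SPL.

70.5 dB SPL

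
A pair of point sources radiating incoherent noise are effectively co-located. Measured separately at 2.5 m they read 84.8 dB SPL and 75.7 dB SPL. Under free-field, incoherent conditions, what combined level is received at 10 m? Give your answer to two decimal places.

Combined at 2.5 m: 10·log₁₀(10^(84.8/10)+10^(75.7/10)) = 85.304 dB SPL.
Then apply −20·log₁₀(10/2.5) = -12.041 dB → 73.26 dB SPL.

73.26 dB SPL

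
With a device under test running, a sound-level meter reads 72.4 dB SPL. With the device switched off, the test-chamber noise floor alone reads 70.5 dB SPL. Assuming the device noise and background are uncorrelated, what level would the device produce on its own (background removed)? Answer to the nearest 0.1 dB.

67.9 dB SPL

Background correction is a power subtraction:
L_src = 10·log₁₀(10^(72.4/10) − 10^(70.5/10)) = 10·log₁₀(6158000) = 67.9 dB SPL.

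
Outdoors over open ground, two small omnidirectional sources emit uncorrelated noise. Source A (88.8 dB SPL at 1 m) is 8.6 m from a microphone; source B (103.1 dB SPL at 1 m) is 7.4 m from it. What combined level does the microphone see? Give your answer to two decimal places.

85.83 dB SPL

At the listener: L_A = 88.8 − 20·log₁₀(8.6) = 70.110 dB; L_B = 103.1 − 20·log₁₀(7.4) = 85.715 dB.
Combined: 10·log₁₀(10^(70.110/10)+10^(85.715/10)) = 85.83 dB SPL.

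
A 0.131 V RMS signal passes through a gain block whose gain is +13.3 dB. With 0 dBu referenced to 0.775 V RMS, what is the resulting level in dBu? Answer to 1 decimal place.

-2.1 dBu

Input level: 20·log₁₀(0.131/0.775) = -15.44 dBu.
Output: -15.44 + 13.3 = -2.1 dBu.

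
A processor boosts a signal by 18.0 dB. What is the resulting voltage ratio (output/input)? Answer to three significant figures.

7.94

Voltage ratio = 10^(dB/20).
10^(18.0/20) = 10^(0.9000) = 7.94.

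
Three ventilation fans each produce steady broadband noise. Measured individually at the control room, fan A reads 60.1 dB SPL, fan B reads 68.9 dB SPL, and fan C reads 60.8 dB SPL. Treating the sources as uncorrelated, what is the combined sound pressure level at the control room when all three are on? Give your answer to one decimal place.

70.0 dB SPL

Add the sources as powers (linear), then convert back to dB:
L_total = 10·log₁₀(10^(60.1/10) + 10^(68.9/10) + 10^(60.8/10)) = 10·log₁₀(9988000) = 70.0 dB SPL.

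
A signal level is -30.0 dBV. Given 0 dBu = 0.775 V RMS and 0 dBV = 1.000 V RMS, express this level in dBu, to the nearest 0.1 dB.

The offset between the scales is 20·log₁₀(0.775/1.000) = −2.214 dB.
So dBu = -30.0 + 2.214 = -27.8 dBu.

-27.8 dBu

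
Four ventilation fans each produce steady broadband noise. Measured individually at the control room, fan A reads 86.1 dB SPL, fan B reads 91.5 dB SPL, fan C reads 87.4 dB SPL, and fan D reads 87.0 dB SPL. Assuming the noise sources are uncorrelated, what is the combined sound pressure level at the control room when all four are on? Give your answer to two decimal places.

94.58 dB SPL

Add the sources as powers (linear), then convert back to dB:
L_total = 10·log₁₀(10^(86.1/10) + 10^(91.5/10) + 10^(87.4/10) + 10^(87.0/10)) = 10·log₁₀(2871000000) = 94.58 dB SPL.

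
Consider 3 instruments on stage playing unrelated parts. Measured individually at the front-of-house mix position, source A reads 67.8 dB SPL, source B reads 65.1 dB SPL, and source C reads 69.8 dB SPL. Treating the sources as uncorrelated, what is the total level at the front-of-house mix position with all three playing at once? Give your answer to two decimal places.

72.74 dB SPL

Uncorrelated sources add in intensity (power), not in dB.
L_total = 10·log₁₀(10^(67.8/10) + 10^(65.1/10) + 10^(69.8/10)) = 10·log₁₀(18810000) = 72.74 dB SPL.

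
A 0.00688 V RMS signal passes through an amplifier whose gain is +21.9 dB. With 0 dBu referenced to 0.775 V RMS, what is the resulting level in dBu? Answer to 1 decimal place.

-19.1 dBu

Input level: 20·log₁₀(0.00688/0.775) = -41.03 dBu.
Output: -41.03 + 21.9 = -19.1 dBu.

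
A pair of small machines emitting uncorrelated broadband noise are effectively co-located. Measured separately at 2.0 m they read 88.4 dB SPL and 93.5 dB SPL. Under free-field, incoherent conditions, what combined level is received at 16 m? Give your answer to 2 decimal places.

Combined at 2.0 m: 10·log₁₀(10^(88.4/10)+10^(93.5/10)) = 94.669 dB SPL.
Then apply −20·log₁₀(16/2.0) = -18.062 dB → 76.61 dB SPL.

76.61 dB SPL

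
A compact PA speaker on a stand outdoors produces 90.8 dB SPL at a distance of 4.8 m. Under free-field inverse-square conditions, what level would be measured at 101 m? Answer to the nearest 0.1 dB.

For a point source in a free field, ΔL = −20·log₁₀(d₂/d₁).
ΔL = −20·log₁₀(101/4.8) = -26.46 dB, so L₂ = 90.8 + (-26.46) = 64.3 dB SPL.

64.3 dB SPL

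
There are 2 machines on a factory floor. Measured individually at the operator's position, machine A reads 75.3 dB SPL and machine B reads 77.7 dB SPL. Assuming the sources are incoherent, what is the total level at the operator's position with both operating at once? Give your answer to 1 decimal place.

79.7 dB SPL

Add the sources as powers (linear), then convert back to dB:
L_total = 10·log₁₀(10^(75.3/10) + 10^(77.7/10)) = 10·log₁₀(92770000) = 79.7 dB SPL.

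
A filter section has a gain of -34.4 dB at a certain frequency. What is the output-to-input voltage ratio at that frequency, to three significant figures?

0.0191

Voltage ratio = 10^(dB/20).
10^(-34.4/20) = 10^(-1.720) = 0.0191.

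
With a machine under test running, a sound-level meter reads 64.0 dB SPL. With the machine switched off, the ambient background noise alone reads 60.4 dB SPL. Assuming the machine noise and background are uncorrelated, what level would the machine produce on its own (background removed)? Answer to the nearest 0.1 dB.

Background correction is a power subtraction:
L_src = 10·log₁₀(10^(64.0/10) − 10^(60.4/10)) = 10·log₁₀(1415000) = 61.5 dB SPL.

61.5 dB SPL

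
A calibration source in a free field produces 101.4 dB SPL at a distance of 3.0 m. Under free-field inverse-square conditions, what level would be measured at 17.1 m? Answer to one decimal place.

86.3 dB SPL

For a point source in a free field, ΔL = −20·log₁₀(d₂/d₁).
ΔL = −20·log₁₀(17.1/3.0) = -15.12 dB, so L₂ = 101.4 + (-15.12) = 86.3 dB SPL.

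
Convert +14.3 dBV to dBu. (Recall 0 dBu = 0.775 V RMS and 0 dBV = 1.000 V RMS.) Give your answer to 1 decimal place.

The offset between the scales is 20·log₁₀(0.775/1.000) = −2.214 dB.
So dBu = +14.3 + 2.214 = +16.5 dBu.

+16.5 dBu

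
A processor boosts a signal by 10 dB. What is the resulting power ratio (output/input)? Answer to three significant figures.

10.0

Power ratio = 10^(dB/10).
10^(10/10) = 10^(1.000) = 10.0.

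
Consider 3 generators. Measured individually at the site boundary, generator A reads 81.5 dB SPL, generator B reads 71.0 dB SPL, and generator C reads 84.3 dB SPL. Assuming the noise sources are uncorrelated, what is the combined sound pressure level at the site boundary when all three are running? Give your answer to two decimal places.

86.26 dB SPL

Uncorrelated sources add in intensity (power), not in dB.
L_total = 10·log₁₀(10^(81.5/10) + 10^(71.0/10) + 10^(84.3/10)) = 10·log₁₀(423000000) = 86.26 dB SPL.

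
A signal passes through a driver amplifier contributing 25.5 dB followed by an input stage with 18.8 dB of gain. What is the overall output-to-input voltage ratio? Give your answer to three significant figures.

Net gain = 25.5 + 18.8 = 44.3 dB.
Voltage ratio = 10^(44.3/20) = 164.

164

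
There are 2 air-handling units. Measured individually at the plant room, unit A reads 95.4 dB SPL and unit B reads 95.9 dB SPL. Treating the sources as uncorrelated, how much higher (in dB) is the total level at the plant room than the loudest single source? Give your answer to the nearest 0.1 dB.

2.8 dB

Add the sources as powers (linear), then convert back to dB:
L_total = 10·log₁₀(10^(95.4/10) + 10^(95.9/10)) = 98.67 dB SPL.
Excess over the loudest (95.9 dB): 98.67 − 95.9 = 2.8 dB.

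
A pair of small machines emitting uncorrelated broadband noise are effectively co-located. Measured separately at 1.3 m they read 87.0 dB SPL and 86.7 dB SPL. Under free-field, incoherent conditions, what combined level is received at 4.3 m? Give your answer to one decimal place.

Combined at 1.3 m: 10·log₁₀(10^(87.0/10)+10^(86.7/10)) = 89.86 dB SPL.
Then apply −20·log₁₀(4.3/1.3) = -10.39 dB → 79.5 dB SPL.

79.5 dB SPL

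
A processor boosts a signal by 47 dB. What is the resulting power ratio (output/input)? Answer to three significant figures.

Power ratio = 10^(dB/10).
10^(47/10) = 10^(4.700) = 50100.

50100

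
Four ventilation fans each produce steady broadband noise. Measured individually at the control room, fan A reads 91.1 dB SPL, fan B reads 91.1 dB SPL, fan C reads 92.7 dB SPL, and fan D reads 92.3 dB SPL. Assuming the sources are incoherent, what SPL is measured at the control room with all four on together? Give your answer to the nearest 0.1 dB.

Incoherent sources sum as intensities:
L_total = 10·log₁₀(10^(91.1/10) + 10^(91.1/10) + 10^(92.7/10) + 10^(92.3/10)) = 10·log₁₀(6137000000) = 97.9 dB SPL.

97.9 dB SPL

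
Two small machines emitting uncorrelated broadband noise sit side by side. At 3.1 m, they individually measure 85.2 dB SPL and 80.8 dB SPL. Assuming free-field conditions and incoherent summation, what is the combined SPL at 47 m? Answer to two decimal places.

62.93 dB SPL

Combined at 3.1 m: 10·log₁₀(10^(85.2/10)+10^(80.8/10)) = 86.545 dB SPL.
Then apply −20·log₁₀(47/3.1) = -23.615 dB → 62.93 dB SPL.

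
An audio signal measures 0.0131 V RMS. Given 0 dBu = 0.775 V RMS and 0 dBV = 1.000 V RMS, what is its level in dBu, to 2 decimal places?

-35.44 dBu

dBu = 20·log₁₀(V / 0.775 V).
20·log₁₀(0.0131/0.775) = -35.44 dBu.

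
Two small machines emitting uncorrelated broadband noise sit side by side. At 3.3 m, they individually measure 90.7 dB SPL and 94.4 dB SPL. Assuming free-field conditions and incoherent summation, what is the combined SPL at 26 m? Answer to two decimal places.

Combined at 3.3 m: 10·log₁₀(10^(90.7/10)+10^(94.4/10)) = 95.943 dB SPL.
Then apply −20·log₁₀(26/3.3) = -17.929 dB → 78.01 dB SPL.

78.01 dB SPL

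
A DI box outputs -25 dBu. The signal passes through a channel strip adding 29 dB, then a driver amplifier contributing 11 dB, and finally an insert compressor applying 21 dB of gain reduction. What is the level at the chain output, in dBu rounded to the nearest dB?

In dB, series stages simply add:
-25 + 29 + 11 − 21 = -6 dBu.

-6 dBu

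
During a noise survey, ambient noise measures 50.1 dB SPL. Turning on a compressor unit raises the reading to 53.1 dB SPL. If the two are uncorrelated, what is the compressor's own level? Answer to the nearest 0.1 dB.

50.1 dB SPL

Subtract intensities: L_src = 10·log₁₀(10^(L_total/10) − 10^(L_bg/10)).
L_src = 10·log₁₀(10^(53.1/10) − 10^(50.1/10)) = 10·log₁₀(101800) = 50.1 dB SPL.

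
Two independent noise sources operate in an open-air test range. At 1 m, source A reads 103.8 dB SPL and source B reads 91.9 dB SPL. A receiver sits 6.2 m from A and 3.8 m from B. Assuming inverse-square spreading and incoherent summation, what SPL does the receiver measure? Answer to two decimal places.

88.64 dB SPL

At the listener: L_A = 103.8 − 20·log₁₀(6.2) = 87.952 dB; L_B = 91.9 − 20·log₁₀(3.8) = 80.304 dB.
Combined: 10·log₁₀(10^(87.952/10)+10^(80.304/10)) = 88.64 dB SPL.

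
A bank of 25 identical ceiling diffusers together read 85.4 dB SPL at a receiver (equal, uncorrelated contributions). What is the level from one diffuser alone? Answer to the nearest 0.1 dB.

25 equal incoherent sources add 10·log₁₀(25) = 13.98 dB over one source.
L_one = 85.4 − 13.98 = 71.4 dB SPL.

71.4 dB SPL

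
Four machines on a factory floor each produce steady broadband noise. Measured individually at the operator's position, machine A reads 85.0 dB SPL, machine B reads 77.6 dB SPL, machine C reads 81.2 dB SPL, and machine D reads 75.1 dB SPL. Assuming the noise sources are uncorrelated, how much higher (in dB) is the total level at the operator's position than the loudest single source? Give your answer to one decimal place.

2.3 dB

Incoherent sources sum as intensities:
L_total = 10·log₁₀(10^(85.0/10) + 10^(77.6/10) + 10^(81.2/10) + 10^(75.1/10)) = 87.31 dB SPL.
Excess over the loudest (85.0 dB): 87.31 − 85.0 = 2.3 dB.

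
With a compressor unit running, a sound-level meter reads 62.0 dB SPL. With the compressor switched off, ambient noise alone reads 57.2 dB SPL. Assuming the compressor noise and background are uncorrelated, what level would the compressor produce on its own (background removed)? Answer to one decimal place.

60.3 dB SPL

Background correction is a power subtraction:
L_src = 10·log₁₀(10^(62.0/10) − 10^(57.2/10)) = 10·log₁₀(1060000) = 60.3 dB SPL.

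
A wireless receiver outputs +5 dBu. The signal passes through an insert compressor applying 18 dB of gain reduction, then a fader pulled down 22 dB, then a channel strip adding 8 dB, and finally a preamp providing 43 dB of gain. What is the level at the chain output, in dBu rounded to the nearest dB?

+16 dBu

In dB, series stages simply add:
+5 − 18 − 22 + 8 + 43 = +16 dBu.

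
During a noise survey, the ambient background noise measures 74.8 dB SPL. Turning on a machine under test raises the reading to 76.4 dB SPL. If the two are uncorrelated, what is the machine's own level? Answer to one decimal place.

Subtract intensities: L_src = 10·log₁₀(10^(L_total/10) − 10^(L_bg/10)).
L_src = 10·log₁₀(10^(76.4/10) − 10^(74.8/10)) = 10·log₁₀(13450000) = 71.3 dB SPL.

71.3 dB SPL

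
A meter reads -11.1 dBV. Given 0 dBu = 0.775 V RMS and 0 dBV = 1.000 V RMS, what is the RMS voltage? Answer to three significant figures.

0.279 V

V = 1.000 V × 10^(-11.1/20).
= 1.000 × 0.2786 = 0.279 V.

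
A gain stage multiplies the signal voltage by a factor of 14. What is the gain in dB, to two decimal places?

22.92 dB

For a voltage ratio, dB = 20·log₁₀(V₂/V₁).
20·log₁₀(14) = 22.92 dB.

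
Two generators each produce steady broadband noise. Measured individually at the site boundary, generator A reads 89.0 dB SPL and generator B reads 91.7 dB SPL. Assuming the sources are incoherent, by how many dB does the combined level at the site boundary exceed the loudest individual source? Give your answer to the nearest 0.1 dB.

1.9 dB

Uncorrelated sources add in intensity (power), not in dB.
L_total = 10·log₁₀(10^(89.0/10) + 10^(91.7/10)) = 93.57 dB SPL.
Excess over the loudest (91.7 dB): 93.57 − 91.7 = 1.9 dB.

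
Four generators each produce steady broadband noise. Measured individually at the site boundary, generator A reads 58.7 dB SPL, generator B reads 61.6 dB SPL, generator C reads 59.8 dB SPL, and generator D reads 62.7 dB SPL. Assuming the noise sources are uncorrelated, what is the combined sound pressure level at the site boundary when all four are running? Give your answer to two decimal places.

66.99 dB SPL

Add the sources as powers (linear), then convert back to dB:
L_total = 10·log₁₀(10^(58.7/10) + 10^(61.6/10) + 10^(59.8/10) + 10^(62.7/10)) = 10·log₁₀(5004000) = 66.99 dB SPL.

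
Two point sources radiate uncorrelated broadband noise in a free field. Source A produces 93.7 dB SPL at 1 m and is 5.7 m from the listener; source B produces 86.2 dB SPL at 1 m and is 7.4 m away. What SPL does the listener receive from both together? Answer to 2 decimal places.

At the listener: L_A = 93.7 − 20·log₁₀(5.7) = 78.583 dB; L_B = 86.2 − 20·log₁₀(7.4) = 68.815 dB.
Combined: 10·log₁₀(10^(78.583/10)+10^(68.815/10)) = 79.02 dB SPL.

79.02 dB SPL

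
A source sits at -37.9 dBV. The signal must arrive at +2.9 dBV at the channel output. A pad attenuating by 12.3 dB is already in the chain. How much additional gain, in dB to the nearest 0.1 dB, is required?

53.1 dB

The required make-up gain is the shortfall in the dB sum.
G = +2.9 − (-37.9) + 12.3 = 53.1 dB.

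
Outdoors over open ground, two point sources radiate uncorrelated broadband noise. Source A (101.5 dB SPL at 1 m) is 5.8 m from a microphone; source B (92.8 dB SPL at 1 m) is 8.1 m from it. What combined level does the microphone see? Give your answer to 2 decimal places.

86.52 dB SPL

At the listener: L_A = 101.5 − 20·log₁₀(5.8) = 86.231 dB; L_B = 92.8 − 20·log₁₀(8.1) = 74.630 dB.
Combined: 10·log₁₀(10^(86.231/10)+10^(74.630/10)) = 86.52 dB SPL.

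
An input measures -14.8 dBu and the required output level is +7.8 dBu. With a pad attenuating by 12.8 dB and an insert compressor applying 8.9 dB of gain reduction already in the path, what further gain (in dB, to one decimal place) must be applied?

The required make-up gain is the shortfall in the dB sum.
G = +7.8 − (-14.8) + 12.8 + 8.9 = 44.3 dB.

44.3 dB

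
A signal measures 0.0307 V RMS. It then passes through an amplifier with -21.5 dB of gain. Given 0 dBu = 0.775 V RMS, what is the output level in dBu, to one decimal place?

-49.5 dBu

Input level: 20·log₁₀(0.0307/0.775) = -28.04 dBu.
Output: -28.04 − 21.5 = -49.5 dBu.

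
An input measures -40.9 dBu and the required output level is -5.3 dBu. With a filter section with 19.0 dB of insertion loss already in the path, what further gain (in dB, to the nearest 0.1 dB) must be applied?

The required make-up gain is the shortfall in the dB sum.
G = -5.3 − (-40.9) + 19.0 = 54.6 dB.

54.6 dB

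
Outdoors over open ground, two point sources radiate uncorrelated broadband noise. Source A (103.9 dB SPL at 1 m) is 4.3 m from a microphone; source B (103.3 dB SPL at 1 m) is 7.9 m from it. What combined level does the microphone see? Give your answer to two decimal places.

92.23 dB SPL

At the listener: L_A = 103.9 − 20·log₁₀(4.3) = 91.231 dB; L_B = 103.3 − 20·log₁₀(7.9) = 85.347 dB.
Combined: 10·log₁₀(10^(91.231/10)+10^(85.347/10)) = 92.23 dB SPL.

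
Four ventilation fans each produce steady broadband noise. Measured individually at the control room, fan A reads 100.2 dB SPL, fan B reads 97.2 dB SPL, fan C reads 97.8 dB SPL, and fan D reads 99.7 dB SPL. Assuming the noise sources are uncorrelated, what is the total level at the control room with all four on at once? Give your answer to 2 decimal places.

104.92 dB SPL

Incoherent sources sum as intensities:
L_total = 10·log₁₀(10^(100.2/10) + 10^(97.2/10) + 10^(97.8/10) + 10^(99.7/10)) = 10·log₁₀(31077000000) = 104.92 dB SPL.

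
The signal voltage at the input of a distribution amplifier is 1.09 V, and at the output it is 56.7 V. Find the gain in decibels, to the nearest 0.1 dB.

34.3 dB

Voltage ratio → dB uses the 20·log₁₀ form:
20·log₁₀(56.7/1.09) = 20·log₁₀(52.02) = 34.3 dB.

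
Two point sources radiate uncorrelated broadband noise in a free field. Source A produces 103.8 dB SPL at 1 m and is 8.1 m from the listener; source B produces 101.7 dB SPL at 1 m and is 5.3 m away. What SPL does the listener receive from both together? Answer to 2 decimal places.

At the listener: L_A = 103.8 − 20·log₁₀(8.1) = 85.630 dB; L_B = 101.7 − 20·log₁₀(5.3) = 87.214 dB.
Combined: 10·log₁₀(10^(85.630/10)+10^(87.214/10)) = 89.50 dB SPL.

89.50 dB SPL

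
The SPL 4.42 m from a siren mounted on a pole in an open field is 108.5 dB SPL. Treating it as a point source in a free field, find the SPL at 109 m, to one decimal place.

80.7 dB SPL

Inverse-square spreading gives ΔL = −20·log₁₀(d₂/d₁).
ΔL = −20·log₁₀(109/4.42) = -27.84 dB, so L₂ = 108.5 + (-27.84) = 80.7 dB SPL.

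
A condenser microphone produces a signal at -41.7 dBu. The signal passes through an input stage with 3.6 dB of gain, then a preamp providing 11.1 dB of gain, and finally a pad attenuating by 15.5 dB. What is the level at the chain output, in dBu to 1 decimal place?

In dB, series stages simply add:
-41.7 + 3.6 + 11.1 − 15.5 = -42.5 dBu.

-42.5 dBu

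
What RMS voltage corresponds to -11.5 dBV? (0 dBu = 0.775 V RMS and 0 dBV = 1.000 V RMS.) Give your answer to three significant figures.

V = 1.000 V × 10^(-11.5/20).
= 1.000 × 0.2661 = 0.266 V.

0.266 V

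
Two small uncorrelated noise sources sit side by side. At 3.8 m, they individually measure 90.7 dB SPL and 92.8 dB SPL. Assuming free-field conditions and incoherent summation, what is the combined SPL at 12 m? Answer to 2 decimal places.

84.90 dB SPL

Combined at 3.8 m: 10·log₁₀(10^(90.7/10)+10^(92.8/10)) = 94.886 dB SPL.
Then apply −20·log₁₀(12/3.8) = -9.988 dB → 84.90 dB SPL.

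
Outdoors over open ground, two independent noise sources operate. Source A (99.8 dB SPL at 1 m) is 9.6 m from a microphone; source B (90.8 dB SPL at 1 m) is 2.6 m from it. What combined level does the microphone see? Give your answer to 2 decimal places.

At the listener: L_A = 99.8 − 20·log₁₀(9.6) = 80.155 dB; L_B = 90.8 − 20·log₁₀(2.6) = 82.501 dB.
Combined: 10·log₁₀(10^(80.155/10)+10^(82.501/10)) = 84.49 dB SPL.

84.49 dB SPL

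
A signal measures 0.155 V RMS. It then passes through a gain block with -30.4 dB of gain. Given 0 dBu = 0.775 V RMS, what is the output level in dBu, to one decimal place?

Input level: 20·log₁₀(0.155/0.775) = -13.98 dBu.
Output: -13.98 − 30.4 = -44.4 dBu.

-44.4 dBu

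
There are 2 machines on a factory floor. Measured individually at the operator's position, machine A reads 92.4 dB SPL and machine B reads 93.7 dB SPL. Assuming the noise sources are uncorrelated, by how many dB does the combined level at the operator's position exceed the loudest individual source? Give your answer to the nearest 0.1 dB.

Uncorrelated sources add in intensity (power), not in dB.
L_total = 10·log₁₀(10^(92.4/10) + 10^(93.7/10)) = 96.11 dB SPL.
Excess over the loudest (93.7 dB): 96.11 − 93.7 = 2.4 dB.

2.4 dB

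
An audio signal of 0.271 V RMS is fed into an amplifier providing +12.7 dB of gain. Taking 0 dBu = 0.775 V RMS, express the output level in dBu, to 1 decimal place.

+3.6 dBu

Input level: 20·log₁₀(0.271/0.775) = -9.13 dBu.
Output: -9.13 + 12.7 = +3.6 dBu.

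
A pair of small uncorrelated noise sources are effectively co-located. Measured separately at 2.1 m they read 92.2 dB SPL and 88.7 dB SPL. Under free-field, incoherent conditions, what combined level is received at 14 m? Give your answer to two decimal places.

77.33 dB SPL

Combined at 2.1 m: 10·log₁₀(10^(92.2/10)+10^(88.7/10)) = 93.804 dB SPL.
Then apply −20·log₁₀(14/2.1) = -16.478 dB → 77.33 dB SPL.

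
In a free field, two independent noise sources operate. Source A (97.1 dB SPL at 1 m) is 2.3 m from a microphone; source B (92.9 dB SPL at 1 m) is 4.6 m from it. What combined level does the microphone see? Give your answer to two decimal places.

At the listener: L_A = 97.1 − 20·log₁₀(2.3) = 89.865 dB; L_B = 92.9 − 20·log₁₀(4.6) = 79.645 dB.
Combined: 10·log₁₀(10^(89.865/10)+10^(79.645/10)) = 90.26 dB SPL.

90.26 dB SPL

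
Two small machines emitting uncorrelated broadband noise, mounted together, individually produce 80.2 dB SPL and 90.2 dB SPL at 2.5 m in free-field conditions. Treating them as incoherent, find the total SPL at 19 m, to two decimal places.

73.00 dB SPL

Combined at 2.5 m: 10·log₁₀(10^(80.2/10)+10^(90.2/10)) = 90.614 dB SPL.
Then apply −20·log₁₀(19/2.5) = -17.616 dB → 73.00 dB SPL.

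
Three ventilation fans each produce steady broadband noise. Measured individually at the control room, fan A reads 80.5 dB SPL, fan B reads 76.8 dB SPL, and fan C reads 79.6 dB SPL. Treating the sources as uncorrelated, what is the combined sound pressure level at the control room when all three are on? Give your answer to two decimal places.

84.00 dB SPL

Add the sources as powers (linear), then convert back to dB:
L_total = 10·log₁₀(10^(80.5/10) + 10^(76.8/10) + 10^(79.6/10)) = 10·log₁₀(251300000) = 84.00 dB SPL.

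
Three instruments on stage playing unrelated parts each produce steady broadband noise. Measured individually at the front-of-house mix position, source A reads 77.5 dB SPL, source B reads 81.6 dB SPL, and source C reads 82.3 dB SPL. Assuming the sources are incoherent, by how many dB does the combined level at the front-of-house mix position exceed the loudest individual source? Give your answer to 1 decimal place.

Uncorrelated sources add in intensity (power), not in dB.
L_total = 10·log₁₀(10^(77.5/10) + 10^(81.6/10) + 10^(82.3/10)) = 85.69 dB SPL.
Excess over the loudest (82.3 dB): 85.69 − 82.3 = 3.4 dB.

3.4 dB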